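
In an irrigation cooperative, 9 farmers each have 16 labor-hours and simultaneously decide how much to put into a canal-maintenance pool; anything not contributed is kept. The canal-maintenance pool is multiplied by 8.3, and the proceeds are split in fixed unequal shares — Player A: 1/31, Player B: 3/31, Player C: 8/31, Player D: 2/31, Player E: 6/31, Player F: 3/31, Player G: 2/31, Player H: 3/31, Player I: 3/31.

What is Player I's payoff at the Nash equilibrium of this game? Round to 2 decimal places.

41.70 labor-hours

For player j, contributing a unit is worthwhile iff 8.3 × (j's share) ≥ 1, i.e. iff j's share is at least 0.1205.
Player C and Player E clear that bar, contributing 16 each; the remaining 7 contribute 0. Total contributed: 32.
Player I keeps 16 and receives 8.3 × 32 × 3/31 = 25.70 from the canal-maintenance pool, for a payoff of 41.70.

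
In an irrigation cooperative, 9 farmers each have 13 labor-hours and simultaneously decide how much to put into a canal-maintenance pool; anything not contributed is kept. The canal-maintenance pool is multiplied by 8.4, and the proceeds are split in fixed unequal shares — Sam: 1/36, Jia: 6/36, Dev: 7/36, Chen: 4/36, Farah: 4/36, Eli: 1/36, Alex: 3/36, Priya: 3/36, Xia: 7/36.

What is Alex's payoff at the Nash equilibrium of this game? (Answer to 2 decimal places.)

Each unit j contributes comes back to j as 8.4 × (j's share), so j prefers to contribute only if that share exceeds 1/8.4 = 0.1190; otherwise keeping the unit dominates.
Jia, Dev and Xia clear that bar, contributing 13 each; the remaining 6 contribute 0. Total contributed: 39.
Alex keeps 13 and receives 8.4 × 39 × 3/36 = 27.30 from the canal-maintenance pool, for a payoff of 40.30.

40.30 labor-hours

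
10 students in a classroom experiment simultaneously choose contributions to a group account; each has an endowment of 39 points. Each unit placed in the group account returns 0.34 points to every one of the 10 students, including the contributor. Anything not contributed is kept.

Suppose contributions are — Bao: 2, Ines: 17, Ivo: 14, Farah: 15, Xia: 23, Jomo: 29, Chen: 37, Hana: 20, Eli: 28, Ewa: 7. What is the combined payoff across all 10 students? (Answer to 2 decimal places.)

Total contributed: 2 + 17 + 14 + 15 + 23 + 29 + 37 + 20 + 28 + 7 = 192; total kept: 10 × 39 − 192 = 198.
The group account pays out 0.34 × 10 × 192 = 652.80 in aggregate.
Group total = 198 + 652.80 = 850.80.

850.80 points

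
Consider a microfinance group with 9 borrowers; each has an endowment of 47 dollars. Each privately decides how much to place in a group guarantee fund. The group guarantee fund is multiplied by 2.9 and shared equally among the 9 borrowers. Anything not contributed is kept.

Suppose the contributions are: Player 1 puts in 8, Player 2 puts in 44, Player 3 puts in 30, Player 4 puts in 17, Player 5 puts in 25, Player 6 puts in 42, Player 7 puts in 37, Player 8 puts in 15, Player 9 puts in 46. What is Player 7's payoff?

Total contributed: 8 + 44 + 30 + 17 + 25 + 42 + 37 + 15 + 46 = 264.
Each receives 2.9 × 264 / 9 = 85.07 from the group guarantee fund.
Player 7 keeps 47 − 37 = 10, so Player 7's payoff is 10 + 85.07 = 95.07.

95.07 dollars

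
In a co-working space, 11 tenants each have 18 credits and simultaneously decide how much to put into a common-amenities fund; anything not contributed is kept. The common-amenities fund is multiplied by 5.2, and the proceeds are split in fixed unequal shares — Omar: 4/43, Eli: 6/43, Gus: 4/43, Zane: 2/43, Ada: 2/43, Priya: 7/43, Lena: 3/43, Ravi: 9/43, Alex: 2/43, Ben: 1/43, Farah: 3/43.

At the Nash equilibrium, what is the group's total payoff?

273.60 credits

Player j's private return per contributed unit is 5.2 × (j's share). Contributing is weakly dominant for j when that share is at least 1/5.2 = 0.1923, and contributing 0 is dominant otherwise.
Ravi alone (share 9/43) is above the threshold, contributing 18; the remaining 10 contribute 0. Total contributed: 18.
The common-amenities fund pays out 5.2 × 18 = 93.60 in total (split across the unequal shares, but the aggregate is all that matters for the group sum).
The 10 free-riders keep 18 each, adding 180. Group total = 180 + 93.60 = 273.60.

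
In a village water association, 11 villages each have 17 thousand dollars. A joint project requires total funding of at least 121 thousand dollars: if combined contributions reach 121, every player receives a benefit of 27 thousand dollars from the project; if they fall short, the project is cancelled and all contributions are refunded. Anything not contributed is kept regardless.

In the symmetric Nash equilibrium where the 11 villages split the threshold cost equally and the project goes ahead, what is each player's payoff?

33 thousand dollars

Equal share of the threshold: 121/11 = 11.
At this profile no one gains by cutting their contribution: any cut drops the total below 121, the project is cancelled, contributions are refunded, and the deviator ends with 17, which is less than 17 − 11 + 27 = 33. Contributing more than 11 just wastes the excess. So contributing exactly 11 is a best response.
Each player's payoff: 17 − 11 + 27 = 33.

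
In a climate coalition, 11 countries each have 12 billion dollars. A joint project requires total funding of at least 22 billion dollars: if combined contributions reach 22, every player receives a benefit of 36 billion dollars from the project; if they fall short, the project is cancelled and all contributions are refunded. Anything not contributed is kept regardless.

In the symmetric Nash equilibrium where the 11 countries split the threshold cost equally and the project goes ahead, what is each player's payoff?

Equal share of the threshold: 22/11 = 2.
At this profile no one gains by cutting their contribution: any cut drops the total below 22, the project is cancelled, contributions are refunded, and the deviator ends with 12, which is less than 12 − 2 + 36 = 46. Contributing more than 2 just wastes the excess. So contributing exactly 2 is a best response.
Each player's payoff: 12 − 2 + 36 = 46.

46 billion dollars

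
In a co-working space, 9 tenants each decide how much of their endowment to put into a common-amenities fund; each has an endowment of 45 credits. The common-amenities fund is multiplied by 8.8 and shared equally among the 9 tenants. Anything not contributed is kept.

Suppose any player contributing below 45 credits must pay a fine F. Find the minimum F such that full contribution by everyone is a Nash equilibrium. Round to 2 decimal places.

1.00 credits

Given the others contribute fully, the best deviation is to contribute 0 (any partial contribution still incurs the fine and gives up units whose private return 0.9778 is below 1).
Deviating from 45 to 0 saves 45 credits but forfeits the deviator's share of the drop in the common-amenities fund: 8.8/9 × 45 = 44.00.
So the deviation gain is 45 − 44.00 = 1.00, and the fine must be at least 1.00 credits to wipe it out.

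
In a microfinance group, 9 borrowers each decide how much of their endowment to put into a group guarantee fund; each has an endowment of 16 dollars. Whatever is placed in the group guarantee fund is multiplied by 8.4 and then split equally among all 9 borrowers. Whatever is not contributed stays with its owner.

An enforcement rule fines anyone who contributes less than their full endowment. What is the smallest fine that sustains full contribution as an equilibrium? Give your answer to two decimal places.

Given the others contribute fully, the best deviation is to contribute 0 (any partial contribution still incurs the fine and gives up units whose private return 0.9333 is below 1).
Deviating from 16 to 0 saves 16 dollars but forfeits the deviator's share of the drop in the group guarantee fund: 8.4/9 × 16 = 14.93.
So the deviation gain is 16 − 14.93 = 1.07, and the fine must be at least 1.07 dollars to wipe it out.

1.07 dollars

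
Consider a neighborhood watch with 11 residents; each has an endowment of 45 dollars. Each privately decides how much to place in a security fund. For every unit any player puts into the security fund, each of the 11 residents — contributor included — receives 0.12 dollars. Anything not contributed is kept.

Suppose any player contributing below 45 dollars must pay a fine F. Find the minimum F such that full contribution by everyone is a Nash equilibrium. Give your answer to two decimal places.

39.60 dollars

Given the others contribute fully, the best deviation is to contribute 0 (any partial contribution still incurs the fine and gives up units whose private return 0.12 is below 1).
Deviating from 45 to 0 saves 45 dollars but forfeits the deviator's share of the drop in the security fund: 0.12 × 45 = 5.40.
So the deviation gain is 45 − 5.40 = 39.60, and the fine must be at least 39.60 dollars to wipe it out.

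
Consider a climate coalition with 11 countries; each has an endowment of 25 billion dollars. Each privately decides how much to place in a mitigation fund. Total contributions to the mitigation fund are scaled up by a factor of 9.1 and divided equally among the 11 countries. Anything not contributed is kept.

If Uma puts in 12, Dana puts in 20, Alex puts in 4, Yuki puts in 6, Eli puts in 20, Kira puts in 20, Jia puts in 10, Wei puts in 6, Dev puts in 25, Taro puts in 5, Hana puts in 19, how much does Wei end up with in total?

Total contributed: 12 + 20 + 4 + 6 + 20 + 20 + 10 + 6 + 25 + 5 + 19 = 147.
Each receives 9.1 × 147 / 11 = 121.61 from the mitigation fund.
Wei keeps 25 − 6 = 19, so Wei's payoff is 19 + 121.61 = 140.61.

140.61 billion dollars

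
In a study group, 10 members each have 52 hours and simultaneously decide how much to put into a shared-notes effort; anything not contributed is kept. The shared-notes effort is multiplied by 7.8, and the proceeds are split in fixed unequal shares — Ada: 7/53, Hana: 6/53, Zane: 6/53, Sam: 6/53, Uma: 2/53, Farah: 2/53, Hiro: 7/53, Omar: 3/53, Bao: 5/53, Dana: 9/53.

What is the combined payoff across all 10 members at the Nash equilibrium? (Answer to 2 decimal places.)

For player j, contributing a unit is worthwhile iff 7.8 × (j's share) ≥ 1, i.e. iff j's share is at least 0.1282.
Ada, Hiro and Dana clear that bar, contributing 52 each; the remaining 7 contribute 0. Total contributed: 156.
The shared-notes effort pays out 7.8 × 156 = 1216.80 in total (split across the unequal shares, but the aggregate is all that matters for the group sum).
The 7 free-riders keep 52 each, adding 364. Group total = 364 + 1216.80 = 1580.80.

1580.80 hours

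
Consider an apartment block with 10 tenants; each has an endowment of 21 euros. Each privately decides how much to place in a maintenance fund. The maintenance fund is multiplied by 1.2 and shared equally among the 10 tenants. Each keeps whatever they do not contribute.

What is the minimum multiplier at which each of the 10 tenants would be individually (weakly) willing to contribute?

A contributed unit returns (multiplier)/10 to its contributor.
This reaches 1 exactly when the multiplier is 10.

10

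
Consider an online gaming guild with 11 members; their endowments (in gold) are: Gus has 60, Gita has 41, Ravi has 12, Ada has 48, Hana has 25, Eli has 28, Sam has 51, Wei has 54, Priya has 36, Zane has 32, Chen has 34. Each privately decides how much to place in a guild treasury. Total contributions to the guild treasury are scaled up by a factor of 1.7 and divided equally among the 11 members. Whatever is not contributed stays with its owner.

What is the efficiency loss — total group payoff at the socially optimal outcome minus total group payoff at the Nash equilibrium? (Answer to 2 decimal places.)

The private return per contributed unit is 1.7/11 = 0.1545 < 1 for every player regardless of endowment, so the Nash equilibrium is zero contribution and the group total is Σ E_j = 60 + 41 + 12 + 48 + 25 + 28 + 51 + 54 + 36 + 32 + 34 = 421.
Each contributed unit returns 1.700 to the group, so the social optimum is full contribution by everyone: group total = 1.700 × 421 = 715.70.
Efficiency loss = (1.700 − 1) × 421 = 294.70.

294.70 gold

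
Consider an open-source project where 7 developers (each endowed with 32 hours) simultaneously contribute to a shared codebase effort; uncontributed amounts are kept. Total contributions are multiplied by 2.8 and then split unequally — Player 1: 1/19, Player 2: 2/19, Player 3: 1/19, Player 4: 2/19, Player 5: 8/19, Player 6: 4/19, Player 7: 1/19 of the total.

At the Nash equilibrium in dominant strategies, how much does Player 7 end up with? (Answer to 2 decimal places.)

Each unit j contributes comes back to j as 2.8 × (j's share), so j prefers to contribute only if that share exceeds 1/2.8 = 0.3571; otherwise keeping the unit dominates.
Player 5 alone (share 8/19) is above the threshold, contributing 32; the remaining 6 contribute 0. Total contributed: 32.
Player 7 keeps 32 and receives 2.8 × 32 × 1/19 = 4.72 from the shared codebase effort, for a payoff of 36.72.

36.72 hours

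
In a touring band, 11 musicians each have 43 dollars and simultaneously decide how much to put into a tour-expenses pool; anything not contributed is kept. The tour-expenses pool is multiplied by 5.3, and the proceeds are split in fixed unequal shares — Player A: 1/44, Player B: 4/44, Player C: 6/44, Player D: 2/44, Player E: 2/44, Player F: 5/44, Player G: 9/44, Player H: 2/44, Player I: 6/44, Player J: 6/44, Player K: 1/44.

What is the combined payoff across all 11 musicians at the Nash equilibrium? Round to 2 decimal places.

Player j's private return per contributed unit is 5.3 × (j's share). Contributing is weakly dominant for j when that share is at least 1/5.3 = 0.1887, and contributing 0 is dominant otherwise.
Player G alone (share 9/44) is above the threshold, contributing 43; the remaining 10 contribute 0. Total contributed: 43.
The tour-expenses pool pays out 5.3 × 43 = 227.90 in total (split across the unequal shares, but the aggregate is all that matters for the group sum).
The 10 free-riders keep 43 each, adding 430. Group total = 430 + 227.90 = 657.90.

657.90 dollars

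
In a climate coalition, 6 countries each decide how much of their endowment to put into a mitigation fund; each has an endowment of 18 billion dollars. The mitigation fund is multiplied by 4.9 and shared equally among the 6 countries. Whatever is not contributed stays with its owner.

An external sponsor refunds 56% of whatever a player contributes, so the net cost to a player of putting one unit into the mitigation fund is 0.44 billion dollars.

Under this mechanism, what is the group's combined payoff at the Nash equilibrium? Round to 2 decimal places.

589.68 billion dollars

The effective private return per unit is now (4.9/6) / 0.44 = 1.8561 > 1, so every player's dominant strategy flips to full contribution.
At the Nash equilibrium everyone contributes 18. Group total payoff = 6 × (18 × 0.56 + 4.9 × 18) = 589.68.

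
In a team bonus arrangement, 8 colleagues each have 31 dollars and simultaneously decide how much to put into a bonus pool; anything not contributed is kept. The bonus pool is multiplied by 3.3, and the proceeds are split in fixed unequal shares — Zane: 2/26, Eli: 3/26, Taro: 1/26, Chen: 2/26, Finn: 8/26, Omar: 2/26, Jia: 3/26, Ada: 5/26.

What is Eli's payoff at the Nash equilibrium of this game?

42.80 dollars

A player with share s gets back 3.3·s per unit contributed, so full contribution is dominant for anyone with s > 1/3.3 = 0.3030 and zero contribution is dominant for anyone below.
Only Finn (8/26) clears that bar, contributing 31; the remaining 7 contribute 0. Total contributed: 31.
Eli keeps 31 and receives 3.3 × 31 × 3/26 = 11.80 from the bonus pool, for a payoff of 42.80.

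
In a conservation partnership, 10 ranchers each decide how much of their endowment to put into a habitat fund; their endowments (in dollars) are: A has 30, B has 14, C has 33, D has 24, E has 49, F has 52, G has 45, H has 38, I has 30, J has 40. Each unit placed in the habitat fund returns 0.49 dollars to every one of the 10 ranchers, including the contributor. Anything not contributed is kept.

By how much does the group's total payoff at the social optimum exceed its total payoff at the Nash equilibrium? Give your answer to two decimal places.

1384.50 dollars

The private return per contributed unit is 0.49 < 1 for everyone, so the Nash equilibrium is zero contribution and the group total is Σ E_j = 30 + 14 + 33 + 24 + 49 + 52 + 45 + 38 + 30 + 40 = 355.
Each contributed unit returns 4.900 to the group, so the social optimum is full contribution by everyone: group total = 4.900 × 355 = 1739.50.
Efficiency loss = (4.900 − 1) × 355 = 1384.50.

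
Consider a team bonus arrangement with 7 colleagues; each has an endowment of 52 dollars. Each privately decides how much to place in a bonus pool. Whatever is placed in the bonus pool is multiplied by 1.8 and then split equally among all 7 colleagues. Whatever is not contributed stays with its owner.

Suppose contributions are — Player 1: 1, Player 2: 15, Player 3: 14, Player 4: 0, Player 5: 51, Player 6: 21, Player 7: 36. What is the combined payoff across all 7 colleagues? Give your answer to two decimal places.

474.40 dollars

Total contributed: 1 + 15 + 14 + 0 + 51 + 21 + 36 = 138; total kept: 7 × 52 − 138 = 226.
The bonus pool pays out 1.8 × 138 = 248.40 in aggregate.
Group total = 226 + 248.40 = 474.40.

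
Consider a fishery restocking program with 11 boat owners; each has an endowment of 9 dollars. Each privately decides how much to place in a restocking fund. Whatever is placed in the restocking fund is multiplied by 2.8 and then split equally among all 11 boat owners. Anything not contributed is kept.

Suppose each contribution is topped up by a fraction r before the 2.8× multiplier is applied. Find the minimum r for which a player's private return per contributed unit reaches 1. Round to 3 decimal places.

2.929

With matching at rate r, one contributed unit becomes (1 + r) in the restocking fund and returns 2.8 × (1 + r) / 11 to the contributor.
Setting this equal to 1: 1 + r = 11/2.8 = 3.9286.
So the minimum matching rate is r = 3.9286 − 1 = 2.929.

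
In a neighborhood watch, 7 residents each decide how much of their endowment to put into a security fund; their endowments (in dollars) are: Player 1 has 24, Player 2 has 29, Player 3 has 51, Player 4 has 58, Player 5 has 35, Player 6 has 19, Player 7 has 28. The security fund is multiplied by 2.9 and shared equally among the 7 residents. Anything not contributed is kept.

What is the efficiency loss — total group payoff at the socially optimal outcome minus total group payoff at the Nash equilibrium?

The private return per contributed unit is 2.9/7 = 0.4143 < 1 for every player regardless of endowment, so the Nash equilibrium is zero contribution and the group total is Σ E_j = 24 + 29 + 51 + 58 + 35 + 19 + 28 = 244.
Each contributed unit returns 2.900 to the group, so the social optimum is full contribution by everyone: group total = 2.900 × 244 = 707.60.
Efficiency loss = (2.900 − 1) × 244 = 463.60.

463.60 dollars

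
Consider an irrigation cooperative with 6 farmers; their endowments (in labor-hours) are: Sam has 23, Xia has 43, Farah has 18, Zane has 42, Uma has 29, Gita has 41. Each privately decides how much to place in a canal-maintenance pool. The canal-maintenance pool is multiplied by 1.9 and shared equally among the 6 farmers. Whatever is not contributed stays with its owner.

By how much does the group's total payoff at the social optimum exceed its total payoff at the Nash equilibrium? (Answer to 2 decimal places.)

176.40 labor-hours

The private return per contributed unit is 1.9/6 = 0.3167 < 1 for every player regardless of endowment, so the Nash equilibrium is zero contribution and the group total is Σ E_j = 23 + 43 + 18 + 42 + 29 + 41 = 196.
Each contributed unit returns 1.900 to the group, so the social optimum is full contribution by everyone: group total = 1.900 × 196 = 372.40.
Efficiency loss = (1.900 − 1) × 196 = 176.40.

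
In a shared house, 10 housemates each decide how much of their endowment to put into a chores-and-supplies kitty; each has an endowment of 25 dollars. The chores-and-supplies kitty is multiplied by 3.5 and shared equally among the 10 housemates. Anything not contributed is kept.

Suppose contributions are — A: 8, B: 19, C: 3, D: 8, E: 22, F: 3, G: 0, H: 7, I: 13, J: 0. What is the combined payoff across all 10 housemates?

Total contributed: 8 + 19 + 3 + 8 + 22 + 3 + 0 + 7 + 13 + 0 = 83; total kept: 10 × 25 − 83 = 167.
The chores-and-supplies kitty pays out 3.5 × 83 = 290.50 in aggregate.
Group total = 167 + 290.50 = 457.50.

457.50 dollars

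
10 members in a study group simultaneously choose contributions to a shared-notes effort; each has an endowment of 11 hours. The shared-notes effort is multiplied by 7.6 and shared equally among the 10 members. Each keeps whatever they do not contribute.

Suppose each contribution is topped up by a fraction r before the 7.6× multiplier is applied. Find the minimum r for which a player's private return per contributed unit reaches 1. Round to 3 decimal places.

With matching at rate r, one contributed unit becomes (1 + r) in the shared-notes effort and returns 7.6 × (1 + r) / 10 to the contributor.
Setting this equal to 1: 1 + r = 10/7.6 = 1.3158.
So the minimum matching rate is r = 1.3158 − 1 = 0.316.

0.316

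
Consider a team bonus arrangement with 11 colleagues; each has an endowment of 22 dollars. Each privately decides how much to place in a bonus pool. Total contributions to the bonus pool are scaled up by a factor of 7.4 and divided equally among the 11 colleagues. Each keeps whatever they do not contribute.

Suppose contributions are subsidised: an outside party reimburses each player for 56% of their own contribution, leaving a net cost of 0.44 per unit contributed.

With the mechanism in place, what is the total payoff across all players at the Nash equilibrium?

1926.32 dollars

With the mechanism, a contributed unit returns (7.4/11) / 0.44 = 1.5289 per unit of net cost to the contributor — now above 1 — so contributing fully is weakly dominant for every player.
At the Nash equilibrium everyone contributes 22. Group total payoff = 11 × (22 × 0.56 + 7.4 × 22) = 1926.32.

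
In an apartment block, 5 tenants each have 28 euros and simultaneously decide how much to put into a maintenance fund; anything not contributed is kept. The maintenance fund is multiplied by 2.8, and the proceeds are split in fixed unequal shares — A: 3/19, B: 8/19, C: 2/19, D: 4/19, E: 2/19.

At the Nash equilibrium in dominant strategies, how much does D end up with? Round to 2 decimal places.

44.51 euros

A player with share s gets back 2.8·s per unit contributed, so full contribution is dominant for anyone with s > 1/2.8 = 0.3571 and zero contribution is dominant for anyone below.
B alone (share 8/19) is above the threshold, contributing 28; the remaining 4 contribute 0. Total contributed: 28.
D keeps 28 and receives 2.8 × 28 × 4/19 = 16.51 from the maintenance fund, for a payoff of 44.51.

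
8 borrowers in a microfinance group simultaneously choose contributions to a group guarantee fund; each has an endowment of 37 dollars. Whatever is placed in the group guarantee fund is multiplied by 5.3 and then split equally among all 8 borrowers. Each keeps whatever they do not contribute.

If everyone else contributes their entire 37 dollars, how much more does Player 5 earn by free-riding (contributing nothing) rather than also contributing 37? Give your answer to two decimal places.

Switching from a contribution of 37 to 0 lets Player 5 keep an extra 37 dollars, but lowers the group guarantee fund by 37, which costs Player 5 their own share of that drop: 5.3/8 × 37 = 24.51.
Net gain = 37 − 24.51 = 12.49. The private return per contributed unit (0.6625) is below 1, so free-riding is indeed the best response regardless of what the others do.

12.49 dollars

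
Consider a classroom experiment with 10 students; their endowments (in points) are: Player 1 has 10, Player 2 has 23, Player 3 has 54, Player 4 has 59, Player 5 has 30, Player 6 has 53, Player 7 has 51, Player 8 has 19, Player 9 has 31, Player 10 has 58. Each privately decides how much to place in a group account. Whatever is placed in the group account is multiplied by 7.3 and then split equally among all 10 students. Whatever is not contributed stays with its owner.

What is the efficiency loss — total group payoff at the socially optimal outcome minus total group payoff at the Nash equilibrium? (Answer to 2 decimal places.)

2444.40 points

The private return per contributed unit is 7.3/10 = 0.7300 < 1 for every player regardless of endowment, so the Nash equilibrium is zero contribution and the group total is Σ E_j = 10 + 23 + 54 + 59 + 30 + 53 + 51 + 19 + 31 + 58 = 388.
Each contributed unit returns 7.300 to the group, so the social optimum is full contribution by everyone: group total = 7.300 × 388 = 2832.40.
Efficiency loss = (7.300 − 1) × 388 = 2444.40.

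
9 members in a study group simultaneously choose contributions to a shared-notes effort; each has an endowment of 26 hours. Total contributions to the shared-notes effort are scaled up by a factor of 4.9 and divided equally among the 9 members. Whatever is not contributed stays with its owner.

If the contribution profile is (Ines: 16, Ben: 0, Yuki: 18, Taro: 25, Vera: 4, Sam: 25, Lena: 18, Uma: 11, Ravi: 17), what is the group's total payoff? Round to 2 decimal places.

756.60 hours

Total contributed: 16 + 0 + 18 + 25 + 4 + 25 + 18 + 11 + 17 = 134; total kept: 9 × 26 − 134 = 100.
The shared-notes effort pays out 4.9 × 134 = 656.60 in aggregate.
Group total = 100 + 656.60 = 756.60.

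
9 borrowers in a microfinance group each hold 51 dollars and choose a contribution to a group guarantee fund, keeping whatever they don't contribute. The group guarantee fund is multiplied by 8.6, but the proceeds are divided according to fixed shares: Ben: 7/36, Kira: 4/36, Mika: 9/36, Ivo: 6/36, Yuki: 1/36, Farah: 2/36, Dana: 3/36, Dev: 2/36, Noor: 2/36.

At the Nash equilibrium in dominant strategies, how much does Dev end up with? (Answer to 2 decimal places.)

124.10 dollars

Each unit j contributes comes back to j as 8.6 × (j's share), so j prefers to contribute only if that share exceeds 1/8.6 = 0.1163; otherwise keeping the unit dominates.
The shares above 0.1163 belong to Ben, Mika and Ivo, contributing 51 each; the remaining 6 contribute 0. Total contributed: 153.
Dev keeps 51 and receives 8.6 × 153 × 2/36 = 73.10 from the group guarantee fund, for a payoff of 124.10.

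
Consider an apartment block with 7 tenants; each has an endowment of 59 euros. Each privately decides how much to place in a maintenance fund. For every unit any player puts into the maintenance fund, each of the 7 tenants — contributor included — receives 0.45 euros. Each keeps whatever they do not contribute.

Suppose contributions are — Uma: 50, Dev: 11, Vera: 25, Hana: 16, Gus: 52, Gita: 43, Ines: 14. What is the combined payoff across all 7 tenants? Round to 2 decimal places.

866.65 euros

Total contributed: 50 + 11 + 25 + 16 + 52 + 43 + 14 = 211; total kept: 7 × 59 − 211 = 202.
The maintenance fund pays out 0.45 × 7 × 211 = 664.65 in aggregate.
Group total = 202 + 664.65 = 866.65.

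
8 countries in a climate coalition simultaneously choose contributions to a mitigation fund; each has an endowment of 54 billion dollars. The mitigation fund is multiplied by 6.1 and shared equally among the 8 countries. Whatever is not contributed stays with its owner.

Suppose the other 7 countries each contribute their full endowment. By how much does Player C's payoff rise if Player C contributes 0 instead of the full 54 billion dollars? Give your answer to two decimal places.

Switching from a contribution of 54 to 0 lets Player C keep an extra 54 billion dollars, but lowers the mitigation fund by 54, which costs Player C their own share of that drop: 6.1/8 × 54 = 41.17.
Net gain = 54 − 41.17 = 12.83. The private return per contributed unit (0.7625) is below 1, so free-riding is indeed the best response regardless of what the others do.

12.83 billion dollars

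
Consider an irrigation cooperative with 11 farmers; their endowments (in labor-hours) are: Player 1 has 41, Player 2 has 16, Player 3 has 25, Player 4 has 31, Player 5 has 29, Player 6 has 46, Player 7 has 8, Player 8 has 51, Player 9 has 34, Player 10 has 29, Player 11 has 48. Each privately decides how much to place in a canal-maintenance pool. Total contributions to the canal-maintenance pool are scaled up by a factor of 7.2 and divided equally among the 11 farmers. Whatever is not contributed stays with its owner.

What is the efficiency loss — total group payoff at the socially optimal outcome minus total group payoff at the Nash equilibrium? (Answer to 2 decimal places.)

The private return per contributed unit is 7.2/11 = 0.6545 < 1 for every player regardless of endowment, so the Nash equilibrium is zero contribution and the group total is Σ E_j = 41 + 16 + 25 + 31 + 29 + 46 + 8 + 51 + 34 + 29 + 48 = 358.
Each contributed unit returns 7.200 to the group, so the social optimum is full contribution by everyone: group total = 7.200 × 358 = 2577.60.
Efficiency loss = (7.200 − 1) × 358 = 2219.60.

2219.60 labor-hours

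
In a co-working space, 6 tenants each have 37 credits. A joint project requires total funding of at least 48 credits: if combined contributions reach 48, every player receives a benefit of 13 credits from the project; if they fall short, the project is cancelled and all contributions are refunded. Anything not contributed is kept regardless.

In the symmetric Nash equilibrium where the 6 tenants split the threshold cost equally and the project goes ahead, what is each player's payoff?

42 credits

Equal share of the threshold: 48/6 = 8.
At this profile no one gains by cutting their contribution: any cut drops the total below 48, the project is cancelled, contributions are refunded, and the deviator ends with 37, which is less than 37 − 8 + 13 = 42. Contributing more than 8 just wastes the excess. So contributing exactly 8 is a best response.
Each player's payoff: 37 − 8 + 13 = 42.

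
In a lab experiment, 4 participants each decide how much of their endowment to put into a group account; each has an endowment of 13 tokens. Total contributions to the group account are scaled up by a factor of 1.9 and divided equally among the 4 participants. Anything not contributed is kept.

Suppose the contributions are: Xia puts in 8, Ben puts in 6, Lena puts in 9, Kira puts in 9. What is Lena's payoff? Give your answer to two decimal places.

19.20 tokens

Total contributed: 8 + 6 + 9 + 9 = 32.
Each receives 1.9 × 32 / 4 = 15.20 from the group account.
Lena keeps 13 − 9 = 4, so Lena's payoff is 4 + 15.20 = 19.20.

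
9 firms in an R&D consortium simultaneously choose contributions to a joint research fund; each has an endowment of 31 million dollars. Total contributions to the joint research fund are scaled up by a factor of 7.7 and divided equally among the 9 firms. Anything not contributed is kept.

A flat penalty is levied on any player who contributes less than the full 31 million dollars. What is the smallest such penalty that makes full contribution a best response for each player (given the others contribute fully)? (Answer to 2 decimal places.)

Given the others contribute fully, the best deviation is to contribute 0 (any partial contribution still incurs the fine and gives up units whose private return 0.8556 is below 1).
Deviating from 31 to 0 saves 31 million dollars but forfeits the deviator's share of the drop in the joint research fund: 7.7/9 × 31 = 26.52.
So the deviation gain is 31 − 26.52 = 4.48, and the fine must be at least 4.48 million dollars to wipe it out.

4.48 million dollars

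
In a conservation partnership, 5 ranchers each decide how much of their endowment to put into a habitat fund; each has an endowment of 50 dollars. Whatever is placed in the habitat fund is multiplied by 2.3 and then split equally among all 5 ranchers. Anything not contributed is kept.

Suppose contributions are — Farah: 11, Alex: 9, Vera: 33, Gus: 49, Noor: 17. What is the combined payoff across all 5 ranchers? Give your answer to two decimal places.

Total contributed: 11 + 9 + 33 + 49 + 17 = 119; total kept: 5 × 50 − 119 = 131.
The habitat fund pays out 2.3 × 119 = 273.70 in aggregate.
Group total = 131 + 273.70 = 404.70.

404.70 dollars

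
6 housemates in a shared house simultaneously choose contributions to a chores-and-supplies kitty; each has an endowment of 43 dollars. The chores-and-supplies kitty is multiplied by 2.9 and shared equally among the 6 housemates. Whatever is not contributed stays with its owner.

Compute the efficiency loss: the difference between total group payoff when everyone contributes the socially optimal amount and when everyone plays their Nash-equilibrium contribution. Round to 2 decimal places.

Each contributed unit returns 2.9/6 = 0.4833 to its contributor — below 1 — so contributing 0 is dominant for every player. At the Nash equilibrium everyone keeps their 43, and the group total is 6 × 43 = 258.
Each contributed unit returns 2.900 to the group as a whole (0.4833 to each of 6 players), which exceeds 1, so the social optimum is full contribution: group total = 2.900 × 258 = 748.20.
Efficiency loss = 748.20 − 258 = 490.20.

490.20 dollars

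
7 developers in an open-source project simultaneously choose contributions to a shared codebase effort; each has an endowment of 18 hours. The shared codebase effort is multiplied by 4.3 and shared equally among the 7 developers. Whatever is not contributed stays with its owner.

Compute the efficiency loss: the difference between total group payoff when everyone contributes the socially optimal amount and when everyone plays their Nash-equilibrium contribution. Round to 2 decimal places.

415.80 hours

Each contributed unit returns 4.3/7 = 0.6143 to its contributor — below 1 — so contributing 0 is dominant for every player. At the Nash equilibrium everyone keeps their 18, and the group total is 7 × 18 = 126.
Each contributed unit returns 4.300 to the group as a whole (0.6143 to each of 7 players), which exceeds 1, so the social optimum is full contribution: group total = 4.300 × 126 = 541.80.
Efficiency loss = 541.80 − 126 = 415.80.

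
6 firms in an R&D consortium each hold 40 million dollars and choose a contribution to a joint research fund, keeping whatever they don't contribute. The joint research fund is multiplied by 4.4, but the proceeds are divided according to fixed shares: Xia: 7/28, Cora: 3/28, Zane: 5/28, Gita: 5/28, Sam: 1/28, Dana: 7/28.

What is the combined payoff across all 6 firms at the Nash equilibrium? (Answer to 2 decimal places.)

For player j, contributing a unit is worthwhile iff 4.4 × (j's share) ≥ 1, i.e. iff j's share is at least 0.2273.
Xia and Dana are above the threshold, contributing 40 each; the remaining 4 contribute 0. Total contributed: 80.
The joint research fund pays out 4.4 × 80 = 352.00 in total (split across the unequal shares, but the aggregate is all that matters for the group sum).
The 4 free-riders keep 40 each, adding 160. Group total = 160 + 352.00 = 512.00.

512.00 million dollars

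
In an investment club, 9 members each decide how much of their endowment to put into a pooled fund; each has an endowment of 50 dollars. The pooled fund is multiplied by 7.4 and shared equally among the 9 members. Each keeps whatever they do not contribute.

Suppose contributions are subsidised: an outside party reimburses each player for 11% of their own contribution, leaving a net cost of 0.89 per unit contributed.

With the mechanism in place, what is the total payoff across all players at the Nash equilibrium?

Even with the mechanism, each unit contributed returns only (7.4/9) / 0.89 = 0.9238 per unit of net cost, so contributing nothing is still dominant.
Everyone keeps their endowment and the group total is 9 × 50 = 450.

450.00 dollars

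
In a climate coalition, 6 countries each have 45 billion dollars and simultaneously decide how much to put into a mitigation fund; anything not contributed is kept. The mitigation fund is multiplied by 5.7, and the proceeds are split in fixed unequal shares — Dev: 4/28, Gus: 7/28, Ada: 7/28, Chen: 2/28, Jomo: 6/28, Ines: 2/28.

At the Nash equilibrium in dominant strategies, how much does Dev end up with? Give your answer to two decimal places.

A player with share s gets back 5.7·s per unit contributed, so full contribution is dominant for anyone with s > 1/5.7 = 0.1754 and zero contribution is dominant for anyone below.
The shares above 0.1754 belong to Gus, Ada and Jomo, contributing 45 each; the remaining 3 contribute 0. Total contributed: 135.
Dev keeps 45 and receives 5.7 × 135 × 4/28 = 109.93 from the mitigation fund, for a payoff of 154.93.

154.93 billion dollars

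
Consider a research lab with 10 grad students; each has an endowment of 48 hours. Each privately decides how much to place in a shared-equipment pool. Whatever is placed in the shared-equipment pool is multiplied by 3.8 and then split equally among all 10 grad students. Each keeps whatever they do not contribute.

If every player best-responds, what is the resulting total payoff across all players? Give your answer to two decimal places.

Each contributed unit returns 3.8/10 = 0.3800 to its contributor — below 1 — so contributing 0 is dominant for every player. At the Nash equilibrium everyone keeps their 48, and the group total is 10 × 48 = 480.

480.00 hours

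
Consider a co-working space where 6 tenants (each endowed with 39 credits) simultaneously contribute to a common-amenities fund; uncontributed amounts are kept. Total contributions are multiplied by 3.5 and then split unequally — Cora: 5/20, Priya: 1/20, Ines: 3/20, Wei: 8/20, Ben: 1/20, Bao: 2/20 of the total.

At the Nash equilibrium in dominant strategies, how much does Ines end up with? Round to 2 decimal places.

Each unit j contributes comes back to j as 3.5 × (j's share), so j prefers to contribute only if that share exceeds 1/3.5 = 0.2857; otherwise keeping the unit dominates.
The only share above 0.2857 is Wei's 8/20, contributing 39; the remaining 5 contribute 0. Total contributed: 39.
Ines keeps 39 and receives 3.5 × 39 × 3/20 = 20.48 from the common-amenities fund, for a payoff of 59.48.

59.48 credits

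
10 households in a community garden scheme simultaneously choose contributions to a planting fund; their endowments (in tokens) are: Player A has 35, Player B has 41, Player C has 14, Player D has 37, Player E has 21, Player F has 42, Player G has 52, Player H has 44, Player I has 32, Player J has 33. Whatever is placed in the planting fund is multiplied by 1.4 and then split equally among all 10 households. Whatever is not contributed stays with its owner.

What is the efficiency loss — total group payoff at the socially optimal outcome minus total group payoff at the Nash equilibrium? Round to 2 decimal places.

140.40 tokens

The private return per contributed unit is 1.4/10 = 0.1400 < 1 for every player regardless of endowment, so the Nash equilibrium is zero contribution and the group total is Σ E_j = 35 + 41 + 14 + 37 + 21 + 42 + 52 + 44 + 32 + 33 = 351.
Each contributed unit returns 1.400 to the group, so the social optimum is full contribution by everyone: group total = 1.400 × 351 = 491.40.
Efficiency loss = (1.400 − 1) × 351 = 140.40.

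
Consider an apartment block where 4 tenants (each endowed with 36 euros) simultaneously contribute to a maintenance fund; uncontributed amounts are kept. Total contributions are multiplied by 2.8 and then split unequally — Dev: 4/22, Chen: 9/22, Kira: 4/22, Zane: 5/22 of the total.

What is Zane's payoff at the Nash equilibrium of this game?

Player j's private return per contributed unit is 2.8 × (j's share). Contributing is weakly dominant for j when that share is at least 1/2.8 = 0.3571, and contributing 0 is dominant otherwise.
Chen alone (share 9/22) is above the threshold, contributing 36; the remaining 3 contribute 0. Total contributed: 36.
Zane keeps 36 and receives 2.8 × 36 × 5/22 = 22.91 from the maintenance fund, for a payoff of 58.91.

58.91 euros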